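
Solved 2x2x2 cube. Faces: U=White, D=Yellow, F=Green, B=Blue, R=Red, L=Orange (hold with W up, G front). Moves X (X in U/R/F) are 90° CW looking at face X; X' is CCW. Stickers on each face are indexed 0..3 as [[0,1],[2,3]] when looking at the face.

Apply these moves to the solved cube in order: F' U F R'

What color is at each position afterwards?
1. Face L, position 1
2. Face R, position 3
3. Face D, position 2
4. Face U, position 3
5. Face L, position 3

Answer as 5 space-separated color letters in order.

Answer: O W Y O O

Derivation:
After move 1 (F'): F=GGGG U=WWRR R=YRYR D=OOYY L=OWOW
After move 2 (U): U=RWRW F=YRGG R=BBYR B=OWBB L=GGOW
After move 3 (F): F=GYGR U=RWWG R=RBWR D=YBYY L=GOOO
After move 4 (R'): R=BRRW U=RBWO F=GWGG D=YYYR B=YWBB
Query 1: L[1] = O
Query 2: R[3] = W
Query 3: D[2] = Y
Query 4: U[3] = O
Query 5: L[3] = O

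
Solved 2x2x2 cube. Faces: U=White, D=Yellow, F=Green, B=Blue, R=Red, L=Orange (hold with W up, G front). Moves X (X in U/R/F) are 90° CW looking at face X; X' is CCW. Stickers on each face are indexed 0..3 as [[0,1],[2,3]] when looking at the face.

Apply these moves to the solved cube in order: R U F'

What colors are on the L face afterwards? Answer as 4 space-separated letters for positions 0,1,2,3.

After move 1 (R): R=RRRR U=WGWG F=GYGY D=YBYB B=WBWB
After move 2 (U): U=WWGG F=RRGY R=WBRR B=OOWB L=GYOO
After move 3 (F'): F=RYRG U=WWWR R=BBYR D=YOYB L=GGOG
Query: L face = GGOG

Answer: G G O G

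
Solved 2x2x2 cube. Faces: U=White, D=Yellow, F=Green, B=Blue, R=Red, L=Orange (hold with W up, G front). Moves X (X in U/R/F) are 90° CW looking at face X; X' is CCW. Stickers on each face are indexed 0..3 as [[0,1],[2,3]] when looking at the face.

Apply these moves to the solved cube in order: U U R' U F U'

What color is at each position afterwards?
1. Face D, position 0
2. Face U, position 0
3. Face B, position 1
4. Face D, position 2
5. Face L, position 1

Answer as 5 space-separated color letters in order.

Answer: O W G Y R

Derivation:
After move 1 (U): U=WWWW F=RRGG R=BBRR B=OOBB L=GGOO
After move 2 (U): U=WWWW F=BBGG R=OORR B=GGBB L=RROO
After move 3 (R'): R=OROR U=WBWG F=BWGW D=YBYG B=YGYB
After move 4 (U): U=WWGB F=ORGW R=YGOR B=RRYB L=BWOO
After move 5 (F): F=GOWR U=WWOW R=GGBR D=OYYG L=BYOB
After move 6 (U'): U=WWWO F=BYWR R=GOBR B=GGYB L=RROB
Query 1: D[0] = O
Query 2: U[0] = W
Query 3: B[1] = G
Query 4: D[2] = Y
Query 5: L[1] = R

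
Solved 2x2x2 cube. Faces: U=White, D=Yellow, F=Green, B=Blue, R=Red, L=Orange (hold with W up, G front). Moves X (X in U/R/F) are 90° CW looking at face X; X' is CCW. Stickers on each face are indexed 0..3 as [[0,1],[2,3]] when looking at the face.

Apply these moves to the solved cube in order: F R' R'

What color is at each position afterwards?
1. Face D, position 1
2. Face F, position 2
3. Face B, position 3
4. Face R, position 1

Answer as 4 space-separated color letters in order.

After move 1 (F): F=GGGG U=WWOO R=WRWR D=RRYY L=OYOY
After move 2 (R'): R=RRWW U=WBOB F=GWGO D=RGYG B=YBRB
After move 3 (R'): R=RWRW U=WROY F=GBGB D=RWYO B=GBGB
Query 1: D[1] = W
Query 2: F[2] = G
Query 3: B[3] = B
Query 4: R[1] = W

Answer: W G B W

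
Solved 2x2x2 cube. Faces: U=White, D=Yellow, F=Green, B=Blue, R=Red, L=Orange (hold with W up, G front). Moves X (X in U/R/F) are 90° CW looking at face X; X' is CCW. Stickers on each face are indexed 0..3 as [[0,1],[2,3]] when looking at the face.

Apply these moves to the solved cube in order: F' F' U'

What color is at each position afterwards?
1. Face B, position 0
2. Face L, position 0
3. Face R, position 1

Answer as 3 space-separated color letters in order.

After move 1 (F'): F=GGGG U=WWRR R=YRYR D=OOYY L=OWOW
After move 2 (F'): F=GGGG U=WWYY R=OROR D=WWYY L=OROR
After move 3 (U'): U=WYWY F=ORGG R=GGOR B=ORBB L=BBOR
Query 1: B[0] = O
Query 2: L[0] = B
Query 3: R[1] = G

Answer: O B G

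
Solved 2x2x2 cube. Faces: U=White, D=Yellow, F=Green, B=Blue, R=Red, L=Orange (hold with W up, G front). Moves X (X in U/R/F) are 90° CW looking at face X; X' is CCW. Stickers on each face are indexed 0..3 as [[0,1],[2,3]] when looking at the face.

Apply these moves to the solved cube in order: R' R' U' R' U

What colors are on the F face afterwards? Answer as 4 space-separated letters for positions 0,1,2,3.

Answer: B R G W

Derivation:
After move 1 (R'): R=RRRR U=WBWB F=GWGW D=YGYG B=YBYB
After move 2 (R'): R=RRRR U=WYWY F=GBGB D=YWYW B=GBGB
After move 3 (U'): U=YYWW F=OOGB R=GBRR B=RRGB L=GBOO
After move 4 (R'): R=BRGR U=YGWR F=OYGW D=YOYB B=WRWB
After move 5 (U): U=WYRG F=BRGW R=WRGR B=GBWB L=OYOO
Query: F face = BRGW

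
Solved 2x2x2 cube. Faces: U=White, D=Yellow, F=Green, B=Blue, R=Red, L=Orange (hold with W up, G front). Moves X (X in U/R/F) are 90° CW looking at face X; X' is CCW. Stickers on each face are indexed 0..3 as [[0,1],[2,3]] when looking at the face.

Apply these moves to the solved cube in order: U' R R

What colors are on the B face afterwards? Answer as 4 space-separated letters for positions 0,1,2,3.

Answer: G R O B

Derivation:
After move 1 (U'): U=WWWW F=OOGG R=GGRR B=RRBB L=BBOO
After move 2 (R): R=RGRG U=WOWG F=OYGY D=YBYR B=WRWB
After move 3 (R): R=RRGG U=WYWY F=OBGR D=YWYW B=GROB
Query: B face = GROB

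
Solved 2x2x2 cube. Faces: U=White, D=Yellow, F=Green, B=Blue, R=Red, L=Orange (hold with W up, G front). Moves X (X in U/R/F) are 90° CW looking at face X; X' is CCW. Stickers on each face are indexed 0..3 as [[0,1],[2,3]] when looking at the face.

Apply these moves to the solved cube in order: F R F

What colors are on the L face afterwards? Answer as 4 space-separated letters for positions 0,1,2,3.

Answer: O R O B

Derivation:
After move 1 (F): F=GGGG U=WWOO R=WRWR D=RRYY L=OYOY
After move 2 (R): R=WWRR U=WGOG F=GRGY D=RBYB B=OBWB
After move 3 (F): F=GGYR U=WGYY R=OWGR D=RWYB L=OROB
Query: L face = OROB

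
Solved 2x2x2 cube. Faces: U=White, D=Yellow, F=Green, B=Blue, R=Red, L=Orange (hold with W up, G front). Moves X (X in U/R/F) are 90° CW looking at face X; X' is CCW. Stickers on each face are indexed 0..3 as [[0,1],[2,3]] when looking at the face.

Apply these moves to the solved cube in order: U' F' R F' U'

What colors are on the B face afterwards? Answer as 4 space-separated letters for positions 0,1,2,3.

After move 1 (U'): U=WWWW F=OOGG R=GGRR B=RRBB L=BBOO
After move 2 (F'): F=OGOG U=WWGR R=YGYR D=BOYY L=BWOW
After move 3 (R): R=YYRG U=WGGG F=OOOY D=BBYR B=RRWB
After move 4 (F'): F=OYOO U=WGYR R=BYBG D=WWYR L=BGOG
After move 5 (U'): U=GRWY F=BGOO R=OYBG B=BYWB L=RROG
Query: B face = BYWB

Answer: B Y W B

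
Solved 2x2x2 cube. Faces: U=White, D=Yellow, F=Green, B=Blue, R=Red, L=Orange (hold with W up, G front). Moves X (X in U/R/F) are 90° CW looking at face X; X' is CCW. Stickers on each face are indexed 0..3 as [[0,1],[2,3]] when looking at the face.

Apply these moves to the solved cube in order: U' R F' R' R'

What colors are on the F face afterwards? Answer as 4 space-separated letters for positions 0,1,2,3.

Answer: Y W O W

Derivation:
After move 1 (U'): U=WWWW F=OOGG R=GGRR B=RRBB L=BBOO
After move 2 (R): R=RGRG U=WOWG F=OYGY D=YBYR B=WRWB
After move 3 (F'): F=YYOG U=WORR R=BGYG D=BOYR L=BGOW
After move 4 (R'): R=GGBY U=WWRW F=YOOR D=BYYG B=RROB
After move 5 (R'): R=GYGB U=WORR F=YWOW D=BOYR B=GRYB
Query: F face = YWOW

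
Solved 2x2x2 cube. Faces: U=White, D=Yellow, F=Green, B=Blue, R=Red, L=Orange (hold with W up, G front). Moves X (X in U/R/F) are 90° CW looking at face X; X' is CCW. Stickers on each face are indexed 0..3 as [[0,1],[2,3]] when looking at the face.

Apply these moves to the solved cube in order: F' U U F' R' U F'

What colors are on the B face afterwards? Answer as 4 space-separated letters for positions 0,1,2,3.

Answer: Y W W B

Derivation:
After move 1 (F'): F=GGGG U=WWRR R=YRYR D=OOYY L=OWOW
After move 2 (U): U=RWRW F=YRGG R=BBYR B=OWBB L=GGOW
After move 3 (U): U=RRWW F=BBGG R=OWYR B=GGBB L=YROW
After move 4 (F'): F=BGBG U=RROY R=OWOR D=RWYY L=YWOW
After move 5 (R'): R=WROO U=RBOG F=BRBY D=RGYG B=YGWB
After move 6 (U): U=ORGB F=WRBY R=YGOO B=YWWB L=BROW
After move 7 (F'): F=RYWB U=ORYO R=GGRO D=RWYG L=BBOG
Query: B face = YWWB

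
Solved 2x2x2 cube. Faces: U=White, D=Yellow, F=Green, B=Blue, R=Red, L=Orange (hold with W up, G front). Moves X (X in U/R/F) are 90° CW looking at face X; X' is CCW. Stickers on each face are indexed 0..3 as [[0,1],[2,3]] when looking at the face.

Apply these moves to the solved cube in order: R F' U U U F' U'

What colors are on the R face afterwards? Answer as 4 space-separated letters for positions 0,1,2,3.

After move 1 (R): R=RRRR U=WGWG F=GYGY D=YBYB B=WBWB
After move 2 (F'): F=YYGG U=WGRR R=BRYR D=OOYB L=OGOW
After move 3 (U): U=RWRG F=BRGG R=WBYR B=OGWB L=YYOW
After move 4 (U): U=RRGW F=WBGG R=OGYR B=YYWB L=BROW
After move 5 (U): U=GRWR F=OGGG R=YYYR B=BRWB L=WBOW
After move 6 (F'): F=GGOG U=GRYY R=OYOR D=BWYB L=WROW
After move 7 (U'): U=RYGY F=WROG R=GGOR B=OYWB L=BROW
Query: R face = GGOR

Answer: G G O R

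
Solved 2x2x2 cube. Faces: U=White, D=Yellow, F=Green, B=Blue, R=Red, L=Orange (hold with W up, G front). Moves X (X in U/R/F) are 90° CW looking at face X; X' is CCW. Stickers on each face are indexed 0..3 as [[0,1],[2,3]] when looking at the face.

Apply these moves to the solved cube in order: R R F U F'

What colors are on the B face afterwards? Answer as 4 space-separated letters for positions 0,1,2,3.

After move 1 (R): R=RRRR U=WGWG F=GYGY D=YBYB B=WBWB
After move 2 (R): R=RRRR U=WYWY F=GBGB D=YWYW B=GBGB
After move 3 (F): F=GGBB U=WYOO R=WRYR D=RRYW L=OYOW
After move 4 (U): U=OWOY F=WRBB R=GBYR B=OYGB L=GGOW
After move 5 (F'): F=RBWB U=OWGY R=RBRR D=GWYW L=GYOO
Query: B face = OYGB

Answer: O Y G B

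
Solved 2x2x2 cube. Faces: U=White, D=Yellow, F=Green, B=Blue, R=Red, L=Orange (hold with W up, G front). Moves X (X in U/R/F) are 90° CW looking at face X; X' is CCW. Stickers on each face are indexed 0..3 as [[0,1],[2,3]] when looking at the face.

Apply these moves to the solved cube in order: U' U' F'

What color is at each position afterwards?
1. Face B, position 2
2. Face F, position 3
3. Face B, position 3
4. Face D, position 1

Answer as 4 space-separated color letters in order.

After move 1 (U'): U=WWWW F=OOGG R=GGRR B=RRBB L=BBOO
After move 2 (U'): U=WWWW F=BBGG R=OORR B=GGBB L=RROO
After move 3 (F'): F=BGBG U=WWOR R=YOYR D=ROYY L=RWOW
Query 1: B[2] = B
Query 2: F[3] = G
Query 3: B[3] = B
Query 4: D[1] = O

Answer: B G B O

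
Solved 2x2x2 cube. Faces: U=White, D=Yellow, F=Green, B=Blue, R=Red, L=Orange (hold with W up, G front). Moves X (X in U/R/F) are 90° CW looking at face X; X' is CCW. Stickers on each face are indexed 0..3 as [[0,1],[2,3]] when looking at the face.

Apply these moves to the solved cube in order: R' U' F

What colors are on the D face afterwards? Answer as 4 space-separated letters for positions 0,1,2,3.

After move 1 (R'): R=RRRR U=WBWB F=GWGW D=YGYG B=YBYB
After move 2 (U'): U=BBWW F=OOGW R=GWRR B=RRYB L=YBOO
After move 3 (F): F=GOWO U=BBOB R=WWWR D=RGYG L=YYOG
Query: D face = RGYG

Answer: R G Y G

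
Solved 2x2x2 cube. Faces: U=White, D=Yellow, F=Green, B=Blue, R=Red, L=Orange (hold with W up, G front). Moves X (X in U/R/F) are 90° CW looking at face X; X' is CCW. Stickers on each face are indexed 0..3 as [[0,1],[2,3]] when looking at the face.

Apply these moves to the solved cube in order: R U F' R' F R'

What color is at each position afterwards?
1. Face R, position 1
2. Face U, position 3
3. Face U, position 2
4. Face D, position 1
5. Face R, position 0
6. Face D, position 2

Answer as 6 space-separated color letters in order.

Answer: Y B G R R Y

Derivation:
After move 1 (R): R=RRRR U=WGWG F=GYGY D=YBYB B=WBWB
After move 2 (U): U=WWGG F=RRGY R=WBRR B=OOWB L=GYOO
After move 3 (F'): F=RYRG U=WWWR R=BBYR D=YOYB L=GGOG
After move 4 (R'): R=BRBY U=WWWO F=RWRR D=YYYG B=BOOB
After move 5 (F): F=RRRW U=WWGG R=WROY D=BBYG L=GYOY
After move 6 (R'): R=RYWO U=WOGB F=RWRG D=BRYW B=GOBB
Query 1: R[1] = Y
Query 2: U[3] = B
Query 3: U[2] = G
Query 4: D[1] = R
Query 5: R[0] = R
Query 6: D[2] = Y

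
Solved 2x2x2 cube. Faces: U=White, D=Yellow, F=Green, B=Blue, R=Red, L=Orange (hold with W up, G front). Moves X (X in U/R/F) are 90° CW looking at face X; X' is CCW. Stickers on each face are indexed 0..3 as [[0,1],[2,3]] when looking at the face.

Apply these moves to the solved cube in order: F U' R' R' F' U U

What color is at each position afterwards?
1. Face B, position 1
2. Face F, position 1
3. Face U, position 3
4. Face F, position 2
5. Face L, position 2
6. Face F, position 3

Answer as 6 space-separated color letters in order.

Answer: W R W O O G

Derivation:
After move 1 (F): F=GGGG U=WWOO R=WRWR D=RRYY L=OYOY
After move 2 (U'): U=WOWO F=OYGG R=GGWR B=WRBB L=BBOY
After move 3 (R'): R=GRGW U=WBWW F=OOGO D=RYYG B=YRRB
After move 4 (R'): R=RWGG U=WRWY F=OBGW D=ROYO B=GRYB
After move 5 (F'): F=BWOG U=WRRG R=OWRG D=BYYO L=BYOW
After move 6 (U): U=RWGR F=OWOG R=GRRG B=BYYB L=BWOW
After move 7 (U): U=GRRW F=GROG R=BYRG B=BWYB L=OWOW
Query 1: B[1] = W
Query 2: F[1] = R
Query 3: U[3] = W
Query 4: F[2] = O
Query 5: L[2] = O
Query 6: F[3] = G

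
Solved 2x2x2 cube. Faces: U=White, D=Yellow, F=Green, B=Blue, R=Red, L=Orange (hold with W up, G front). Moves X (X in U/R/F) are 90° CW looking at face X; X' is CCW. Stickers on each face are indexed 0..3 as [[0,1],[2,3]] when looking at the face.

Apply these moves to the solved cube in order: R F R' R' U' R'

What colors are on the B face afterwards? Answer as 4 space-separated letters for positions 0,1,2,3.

Answer: O G G B

Derivation:
After move 1 (R): R=RRRR U=WGWG F=GYGY D=YBYB B=WBWB
After move 2 (F): F=GGYY U=WGOO R=WRGR D=RRYB L=OYOB
After move 3 (R'): R=RRWG U=WWOW F=GGYO D=RGYY B=BBRB
After move 4 (R'): R=RGRW U=WROB F=GWYW D=RGYO B=YBGB
After move 5 (U'): U=RBWO F=OYYW R=GWRW B=RGGB L=YBOB
After move 6 (R'): R=WWGR U=RGWR F=OBYO D=RYYW B=OGGB
Query: B face = OGGB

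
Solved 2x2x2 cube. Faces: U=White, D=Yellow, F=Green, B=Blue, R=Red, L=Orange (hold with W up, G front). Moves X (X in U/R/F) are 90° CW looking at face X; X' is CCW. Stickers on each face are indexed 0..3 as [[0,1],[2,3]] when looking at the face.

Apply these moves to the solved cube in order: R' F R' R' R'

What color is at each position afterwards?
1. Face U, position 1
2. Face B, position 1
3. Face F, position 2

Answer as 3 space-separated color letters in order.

After move 1 (R'): R=RRRR U=WBWB F=GWGW D=YGYG B=YBYB
After move 2 (F): F=GGWW U=WBOO R=WRBR D=RRYG L=OYOG
After move 3 (R'): R=RRWB U=WYOY F=GBWO D=RGYW B=GBRB
After move 4 (R'): R=RBRW U=WROG F=GYWY D=RBYO B=WBGB
After move 5 (R'): R=BWRR U=WGOW F=GRWG D=RYYY B=OBBB
Query 1: U[1] = G
Query 2: B[1] = B
Query 3: F[2] = W

Answer: G B W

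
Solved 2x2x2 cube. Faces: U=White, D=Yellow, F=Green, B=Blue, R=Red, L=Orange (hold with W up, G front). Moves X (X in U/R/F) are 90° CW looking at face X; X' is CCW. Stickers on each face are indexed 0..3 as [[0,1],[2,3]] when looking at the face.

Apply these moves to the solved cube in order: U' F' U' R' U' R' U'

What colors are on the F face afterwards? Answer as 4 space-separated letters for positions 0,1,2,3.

After move 1 (U'): U=WWWW F=OOGG R=GGRR B=RRBB L=BBOO
After move 2 (F'): F=OGOG U=WWGR R=YGYR D=BOYY L=BWOW
After move 3 (U'): U=WRWG F=BWOG R=OGYR B=YGBB L=RROW
After move 4 (R'): R=GROY U=WBWY F=BROG D=BWYG B=YGOB
After move 5 (U'): U=BYWW F=RROG R=BROY B=GROB L=YGOW
After move 6 (R'): R=RYBO U=BOWG F=RYOW D=BRYG B=GRWB
After move 7 (U'): U=OGBW F=YGOW R=RYBO B=RYWB L=GROW
Query: F face = YGOW

Answer: Y G O W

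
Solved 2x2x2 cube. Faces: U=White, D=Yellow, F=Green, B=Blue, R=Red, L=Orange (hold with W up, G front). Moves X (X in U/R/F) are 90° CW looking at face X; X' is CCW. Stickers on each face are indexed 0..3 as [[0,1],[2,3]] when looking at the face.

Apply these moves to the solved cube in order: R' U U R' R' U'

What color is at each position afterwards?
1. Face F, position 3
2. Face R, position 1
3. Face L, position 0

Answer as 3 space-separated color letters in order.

Answer: G Y W

Derivation:
After move 1 (R'): R=RRRR U=WBWB F=GWGW D=YGYG B=YBYB
After move 2 (U): U=WWBB F=RRGW R=YBRR B=OOYB L=GWOO
After move 3 (U): U=BWBW F=YBGW R=OORR B=GWYB L=RROO
After move 4 (R'): R=OROR U=BYBG F=YWGW D=YBYW B=GWGB
After move 5 (R'): R=RROO U=BGBG F=YYGG D=YWYW B=WWBB
After move 6 (U'): U=GGBB F=RRGG R=YYOO B=RRBB L=WWOO
Query 1: F[3] = G
Query 2: R[1] = Y
Query 3: L[0] = W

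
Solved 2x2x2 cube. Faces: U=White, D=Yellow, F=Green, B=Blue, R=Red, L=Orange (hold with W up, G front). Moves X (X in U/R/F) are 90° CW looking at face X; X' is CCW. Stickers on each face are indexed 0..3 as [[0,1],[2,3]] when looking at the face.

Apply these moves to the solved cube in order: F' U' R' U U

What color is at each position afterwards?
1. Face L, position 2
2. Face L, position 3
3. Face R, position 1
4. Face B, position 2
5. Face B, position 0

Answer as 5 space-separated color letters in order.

After move 1 (F'): F=GGGG U=WWRR R=YRYR D=OOYY L=OWOW
After move 2 (U'): U=WRWR F=OWGG R=GGYR B=YRBB L=BBOW
After move 3 (R'): R=GRGY U=WBWY F=ORGR D=OWYG B=YROB
After move 4 (U): U=WWYB F=GRGR R=YRGY B=BBOB L=OROW
After move 5 (U): U=YWBW F=YRGR R=BBGY B=OROB L=GROW
Query 1: L[2] = O
Query 2: L[3] = W
Query 3: R[1] = B
Query 4: B[2] = O
Query 5: B[0] = O

Answer: O W B O O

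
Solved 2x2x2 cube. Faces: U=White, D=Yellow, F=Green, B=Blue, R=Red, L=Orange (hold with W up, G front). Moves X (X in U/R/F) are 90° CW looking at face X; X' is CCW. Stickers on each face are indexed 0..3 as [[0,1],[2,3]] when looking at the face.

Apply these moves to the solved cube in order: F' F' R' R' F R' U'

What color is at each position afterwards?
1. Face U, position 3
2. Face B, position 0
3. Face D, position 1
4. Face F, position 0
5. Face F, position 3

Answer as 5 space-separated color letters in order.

After move 1 (F'): F=GGGG U=WWRR R=YRYR D=OOYY L=OWOW
After move 2 (F'): F=GGGG U=WWYY R=OROR D=WWYY L=OROR
After move 3 (R'): R=RROO U=WBYB F=GWGY D=WGYG B=YBWB
After move 4 (R'): R=RORO U=WWYY F=GBGB D=WWYY B=GBGB
After move 5 (F): F=GGBB U=WWRR R=YOYO D=RRYY L=OWOW
After move 6 (R'): R=OOYY U=WGRG F=GWBR D=RGYB B=YBRB
After move 7 (U'): U=GGWR F=OWBR R=GWYY B=OORB L=YBOW
Query 1: U[3] = R
Query 2: B[0] = O
Query 3: D[1] = G
Query 4: F[0] = O
Query 5: F[3] = R

Answer: R O G O R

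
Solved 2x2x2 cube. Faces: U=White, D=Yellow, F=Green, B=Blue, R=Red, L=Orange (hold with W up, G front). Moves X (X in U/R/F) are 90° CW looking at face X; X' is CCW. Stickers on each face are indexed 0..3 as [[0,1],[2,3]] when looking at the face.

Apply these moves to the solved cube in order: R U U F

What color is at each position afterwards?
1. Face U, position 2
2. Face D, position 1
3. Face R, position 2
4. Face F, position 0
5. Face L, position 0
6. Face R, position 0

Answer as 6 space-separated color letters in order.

Answer: O O W G R G

Derivation:
After move 1 (R): R=RRRR U=WGWG F=GYGY D=YBYB B=WBWB
After move 2 (U): U=WWGG F=RRGY R=WBRR B=OOWB L=GYOO
After move 3 (U): U=GWGW F=WBGY R=OORR B=GYWB L=RROO
After move 4 (F): F=GWYB U=GWOR R=GOWR D=ROYB L=RYOB
Query 1: U[2] = O
Query 2: D[1] = O
Query 3: R[2] = W
Query 4: F[0] = G
Query 5: L[0] = R
Query 6: R[0] = G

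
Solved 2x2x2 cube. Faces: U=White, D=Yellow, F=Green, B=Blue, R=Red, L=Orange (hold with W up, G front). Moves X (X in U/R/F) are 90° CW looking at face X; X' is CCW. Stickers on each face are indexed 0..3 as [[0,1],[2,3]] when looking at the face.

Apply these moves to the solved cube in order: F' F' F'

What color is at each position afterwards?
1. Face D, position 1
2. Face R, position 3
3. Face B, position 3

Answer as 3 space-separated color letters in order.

Answer: R R B

Derivation:
After move 1 (F'): F=GGGG U=WWRR R=YRYR D=OOYY L=OWOW
After move 2 (F'): F=GGGG U=WWYY R=OROR D=WWYY L=OROR
After move 3 (F'): F=GGGG U=WWOO R=WRWR D=RRYY L=OYOY
Query 1: D[1] = R
Query 2: R[3] = R
Query 3: B[3] = B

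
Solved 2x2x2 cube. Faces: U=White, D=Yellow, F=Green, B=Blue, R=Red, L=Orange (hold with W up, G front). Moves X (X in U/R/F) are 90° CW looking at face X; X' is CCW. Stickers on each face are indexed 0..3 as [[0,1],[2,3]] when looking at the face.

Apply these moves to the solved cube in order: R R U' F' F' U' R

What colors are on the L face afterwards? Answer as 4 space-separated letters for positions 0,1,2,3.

After move 1 (R): R=RRRR U=WGWG F=GYGY D=YBYB B=WBWB
After move 2 (R): R=RRRR U=WYWY F=GBGB D=YWYW B=GBGB
After move 3 (U'): U=YYWW F=OOGB R=GBRR B=RRGB L=GBOO
After move 4 (F'): F=OBOG U=YYGR R=WBYR D=BOYW L=GWOW
After move 5 (F'): F=BGOO U=YYWY R=OBBR D=WWYW L=GROG
After move 6 (U'): U=YYYW F=GROO R=BGBR B=OBGB L=RROG
After move 7 (R): R=BBRG U=YRYO F=GWOW D=WGYO B=WBYB
Query: L face = RROG

Answer: R R O G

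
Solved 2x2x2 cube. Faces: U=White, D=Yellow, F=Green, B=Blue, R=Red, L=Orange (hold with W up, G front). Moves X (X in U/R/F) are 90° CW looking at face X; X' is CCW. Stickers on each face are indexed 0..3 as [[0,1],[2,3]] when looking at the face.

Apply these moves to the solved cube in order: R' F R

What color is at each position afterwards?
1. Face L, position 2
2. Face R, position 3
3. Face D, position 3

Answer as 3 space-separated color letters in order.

After move 1 (R'): R=RRRR U=WBWB F=GWGW D=YGYG B=YBYB
After move 2 (F): F=GGWW U=WBOO R=WRBR D=RRYG L=OYOG
After move 3 (R): R=BWRR U=WGOW F=GRWG D=RYYY B=OBBB
Query 1: L[2] = O
Query 2: R[3] = R
Query 3: D[3] = Y

Answer: O R Y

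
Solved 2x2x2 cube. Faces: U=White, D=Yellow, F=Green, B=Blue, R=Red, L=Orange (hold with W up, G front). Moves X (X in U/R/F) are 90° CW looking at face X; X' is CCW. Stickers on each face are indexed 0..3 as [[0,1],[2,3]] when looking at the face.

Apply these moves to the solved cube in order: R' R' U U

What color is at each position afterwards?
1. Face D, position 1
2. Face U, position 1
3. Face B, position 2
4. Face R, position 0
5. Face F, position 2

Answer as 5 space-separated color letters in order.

After move 1 (R'): R=RRRR U=WBWB F=GWGW D=YGYG B=YBYB
After move 2 (R'): R=RRRR U=WYWY F=GBGB D=YWYW B=GBGB
After move 3 (U): U=WWYY F=RRGB R=GBRR B=OOGB L=GBOO
After move 4 (U): U=YWYW F=GBGB R=OORR B=GBGB L=RROO
Query 1: D[1] = W
Query 2: U[1] = W
Query 3: B[2] = G
Query 4: R[0] = O
Query 5: F[2] = G

Answer: W W G O G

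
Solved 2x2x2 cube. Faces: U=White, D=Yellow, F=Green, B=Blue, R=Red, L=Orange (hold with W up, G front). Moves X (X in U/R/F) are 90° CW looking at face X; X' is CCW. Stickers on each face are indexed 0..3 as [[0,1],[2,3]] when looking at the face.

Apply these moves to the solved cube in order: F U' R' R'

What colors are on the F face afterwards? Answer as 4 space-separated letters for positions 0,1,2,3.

Answer: O B G W

Derivation:
After move 1 (F): F=GGGG U=WWOO R=WRWR D=RRYY L=OYOY
After move 2 (U'): U=WOWO F=OYGG R=GGWR B=WRBB L=BBOY
After move 3 (R'): R=GRGW U=WBWW F=OOGO D=RYYG B=YRRB
After move 4 (R'): R=RWGG U=WRWY F=OBGW D=ROYO B=GRYB
Query: F face = OBGW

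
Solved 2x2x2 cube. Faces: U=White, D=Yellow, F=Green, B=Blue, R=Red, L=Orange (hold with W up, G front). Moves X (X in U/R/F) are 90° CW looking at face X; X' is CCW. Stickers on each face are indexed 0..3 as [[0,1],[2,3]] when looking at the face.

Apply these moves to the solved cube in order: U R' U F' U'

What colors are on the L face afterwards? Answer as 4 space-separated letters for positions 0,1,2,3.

After move 1 (U): U=WWWW F=RRGG R=BBRR B=OOBB L=GGOO
After move 2 (R'): R=BRBR U=WBWO F=RWGW D=YRYG B=YOYB
After move 3 (U): U=WWOB F=BRGW R=YOBR B=GGYB L=RWOO
After move 4 (F'): F=RWBG U=WWYB R=ROYR D=WOYG L=RBOO
After move 5 (U'): U=WBWY F=RBBG R=RWYR B=ROYB L=GGOO
Query: L face = GGOO

Answer: G G O O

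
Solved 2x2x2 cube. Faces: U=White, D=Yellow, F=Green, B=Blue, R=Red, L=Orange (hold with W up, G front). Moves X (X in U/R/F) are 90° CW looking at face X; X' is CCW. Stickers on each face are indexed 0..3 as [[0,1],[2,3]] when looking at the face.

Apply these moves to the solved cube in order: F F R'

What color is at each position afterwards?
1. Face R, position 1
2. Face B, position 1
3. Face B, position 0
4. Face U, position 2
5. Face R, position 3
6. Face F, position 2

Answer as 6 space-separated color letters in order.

Answer: R B Y Y O G

Derivation:
After move 1 (F): F=GGGG U=WWOO R=WRWR D=RRYY L=OYOY
After move 2 (F): F=GGGG U=WWYY R=OROR D=WWYY L=OROR
After move 3 (R'): R=RROO U=WBYB F=GWGY D=WGYG B=YBWB
Query 1: R[1] = R
Query 2: B[1] = B
Query 3: B[0] = Y
Query 4: U[2] = Y
Query 5: R[3] = O
Query 6: F[2] = G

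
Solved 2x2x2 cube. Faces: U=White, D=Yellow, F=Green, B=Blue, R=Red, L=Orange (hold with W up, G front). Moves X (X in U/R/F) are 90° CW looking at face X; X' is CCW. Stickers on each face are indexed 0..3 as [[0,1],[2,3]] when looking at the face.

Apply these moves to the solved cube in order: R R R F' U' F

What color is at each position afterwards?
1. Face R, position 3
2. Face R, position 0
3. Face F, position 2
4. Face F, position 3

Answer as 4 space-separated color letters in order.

Answer: R W G B

Derivation:
After move 1 (R): R=RRRR U=WGWG F=GYGY D=YBYB B=WBWB
After move 2 (R): R=RRRR U=WYWY F=GBGB D=YWYW B=GBGB
After move 3 (R): R=RRRR U=WBWB F=GWGW D=YGYG B=YBYB
After move 4 (F'): F=WWGG U=WBRR R=GRYR D=OOYG L=OBOW
After move 5 (U'): U=BRWR F=OBGG R=WWYR B=GRYB L=YBOW
After move 6 (F): F=GOGB U=BRWB R=WWRR D=YWYG L=YOOO
Query 1: R[3] = R
Query 2: R[0] = W
Query 3: F[2] = G
Query 4: F[3] = B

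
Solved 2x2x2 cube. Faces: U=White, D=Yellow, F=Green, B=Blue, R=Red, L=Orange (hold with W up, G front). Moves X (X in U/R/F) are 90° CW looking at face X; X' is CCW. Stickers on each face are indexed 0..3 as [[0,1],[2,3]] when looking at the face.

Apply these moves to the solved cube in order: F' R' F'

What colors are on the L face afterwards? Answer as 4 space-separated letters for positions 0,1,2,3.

Answer: O B O R

Derivation:
After move 1 (F'): F=GGGG U=WWRR R=YRYR D=OOYY L=OWOW
After move 2 (R'): R=RRYY U=WBRB F=GWGR D=OGYG B=YBOB
After move 3 (F'): F=WRGG U=WBRY R=GROY D=WWYG L=OBOR
Query: L face = OBOR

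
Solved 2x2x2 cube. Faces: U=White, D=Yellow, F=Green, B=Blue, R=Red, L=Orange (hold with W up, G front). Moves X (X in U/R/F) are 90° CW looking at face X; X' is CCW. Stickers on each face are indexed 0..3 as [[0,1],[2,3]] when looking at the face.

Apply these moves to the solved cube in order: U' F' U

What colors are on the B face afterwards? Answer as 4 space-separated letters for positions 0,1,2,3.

After move 1 (U'): U=WWWW F=OOGG R=GGRR B=RRBB L=BBOO
After move 2 (F'): F=OGOG U=WWGR R=YGYR D=BOYY L=BWOW
After move 3 (U): U=GWRW F=YGOG R=RRYR B=BWBB L=OGOW
Query: B face = BWBB

Answer: B W B B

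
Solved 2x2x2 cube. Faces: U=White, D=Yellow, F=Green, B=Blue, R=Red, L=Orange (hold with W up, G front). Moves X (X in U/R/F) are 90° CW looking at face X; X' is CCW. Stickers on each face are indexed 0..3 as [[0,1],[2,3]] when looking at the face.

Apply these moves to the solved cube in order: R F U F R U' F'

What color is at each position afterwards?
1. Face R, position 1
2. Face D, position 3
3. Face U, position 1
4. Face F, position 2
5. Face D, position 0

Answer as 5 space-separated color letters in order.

After move 1 (R): R=RRRR U=WGWG F=GYGY D=YBYB B=WBWB
After move 2 (F): F=GGYY U=WGOO R=WRGR D=RRYB L=OYOB
After move 3 (U): U=OWOG F=WRYY R=WBGR B=OYWB L=GGOB
After move 4 (F): F=YWYR U=OWBG R=OBGR D=GWYB L=GROR
After move 5 (R): R=GORB U=OWBR F=YWYB D=GWYO B=GYWB
After move 6 (U'): U=WROB F=GRYB R=YWRB B=GOWB L=GYOR
After move 7 (F'): F=RBGY U=WRYR R=WWGB D=YRYO L=GBOO
Query 1: R[1] = W
Query 2: D[3] = O
Query 3: U[1] = R
Query 4: F[2] = G
Query 5: D[0] = Y

Answer: W O R G Y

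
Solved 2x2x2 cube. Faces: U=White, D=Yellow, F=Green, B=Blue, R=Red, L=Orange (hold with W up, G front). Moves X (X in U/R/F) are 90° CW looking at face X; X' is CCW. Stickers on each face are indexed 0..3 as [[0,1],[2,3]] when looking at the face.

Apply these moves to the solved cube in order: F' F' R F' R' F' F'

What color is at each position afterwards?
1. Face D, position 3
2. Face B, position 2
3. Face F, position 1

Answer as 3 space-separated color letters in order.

Answer: G R G

Derivation:
After move 1 (F'): F=GGGG U=WWRR R=YRYR D=OOYY L=OWOW
After move 2 (F'): F=GGGG U=WWYY R=OROR D=WWYY L=OROR
After move 3 (R): R=OORR U=WGYG F=GWGY D=WBYB B=YBWB
After move 4 (F'): F=WYGG U=WGOR R=BOWR D=RRYB L=OGOY
After move 5 (R'): R=ORBW U=WWOY F=WGGR D=RYYG B=BBRB
After move 6 (F'): F=GRWG U=WWOB R=YRRW D=GYYG L=OYOO
After move 7 (F'): F=RGGW U=WWYR R=YRGW D=YOYG L=OBOO
Query 1: D[3] = G
Query 2: B[2] = R
Query 3: F[1] = G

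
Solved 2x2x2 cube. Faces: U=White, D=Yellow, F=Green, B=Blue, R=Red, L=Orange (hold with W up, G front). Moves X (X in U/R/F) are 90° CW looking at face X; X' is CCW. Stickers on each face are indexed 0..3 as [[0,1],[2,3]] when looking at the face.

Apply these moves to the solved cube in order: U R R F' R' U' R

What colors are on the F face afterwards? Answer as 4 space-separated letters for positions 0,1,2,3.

Answer: G O R G

Derivation:
After move 1 (U): U=WWWW F=RRGG R=BBRR B=OOBB L=GGOO
After move 2 (R): R=RBRB U=WRWG F=RYGY D=YBYO B=WOWB
After move 3 (R): R=RRBB U=WYWY F=RBGO D=YWYW B=GORB
After move 4 (F'): F=BORG U=WYRB R=WRYB D=GOYW L=GYOW
After move 5 (R'): R=RBWY U=WRRG F=BYRB D=GOYG B=WOOB
After move 6 (U'): U=RGWR F=GYRB R=BYWY B=RBOB L=WOOW
After move 7 (R): R=WBYY U=RYWB F=GORG D=GOYR B=RBGB
Query: F face = GORG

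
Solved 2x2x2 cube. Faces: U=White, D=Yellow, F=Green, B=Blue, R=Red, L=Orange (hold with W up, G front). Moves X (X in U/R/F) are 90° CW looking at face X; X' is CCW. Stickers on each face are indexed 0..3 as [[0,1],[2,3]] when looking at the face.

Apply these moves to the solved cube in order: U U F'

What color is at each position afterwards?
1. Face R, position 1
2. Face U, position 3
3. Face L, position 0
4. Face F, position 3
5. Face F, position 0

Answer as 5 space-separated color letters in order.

After move 1 (U): U=WWWW F=RRGG R=BBRR B=OOBB L=GGOO
After move 2 (U): U=WWWW F=BBGG R=OORR B=GGBB L=RROO
After move 3 (F'): F=BGBG U=WWOR R=YOYR D=ROYY L=RWOW
Query 1: R[1] = O
Query 2: U[3] = R
Query 3: L[0] = R
Query 4: F[3] = G
Query 5: F[0] = B

Answer: O R R G B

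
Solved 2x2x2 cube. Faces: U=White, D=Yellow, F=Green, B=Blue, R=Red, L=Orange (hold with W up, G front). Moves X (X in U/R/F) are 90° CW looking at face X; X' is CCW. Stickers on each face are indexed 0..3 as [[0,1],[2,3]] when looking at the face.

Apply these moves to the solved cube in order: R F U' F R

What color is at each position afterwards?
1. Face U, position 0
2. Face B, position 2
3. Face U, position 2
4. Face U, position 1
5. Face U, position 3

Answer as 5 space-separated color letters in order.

After move 1 (R): R=RRRR U=WGWG F=GYGY D=YBYB B=WBWB
After move 2 (F): F=GGYY U=WGOO R=WRGR D=RRYB L=OYOB
After move 3 (U'): U=GOWO F=OYYY R=GGGR B=WRWB L=WBOB
After move 4 (F): F=YOYY U=GOBB R=WGOR D=GGYB L=WROR
After move 5 (R): R=OWRG U=GOBY F=YGYB D=GWYW B=BROB
Query 1: U[0] = G
Query 2: B[2] = O
Query 3: U[2] = B
Query 4: U[1] = O
Query 5: U[3] = Y

Answer: G O B O Y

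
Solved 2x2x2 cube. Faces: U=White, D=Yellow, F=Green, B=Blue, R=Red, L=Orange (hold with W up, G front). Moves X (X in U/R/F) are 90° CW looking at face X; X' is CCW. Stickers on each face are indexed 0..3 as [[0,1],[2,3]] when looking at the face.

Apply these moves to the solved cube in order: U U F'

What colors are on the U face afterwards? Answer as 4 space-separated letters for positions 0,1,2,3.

Answer: W W O R

Derivation:
After move 1 (U): U=WWWW F=RRGG R=BBRR B=OOBB L=GGOO
After move 2 (U): U=WWWW F=BBGG R=OORR B=GGBB L=RROO
After move 3 (F'): F=BGBG U=WWOR R=YOYR D=ROYY L=RWOW
Query: U face = WWOR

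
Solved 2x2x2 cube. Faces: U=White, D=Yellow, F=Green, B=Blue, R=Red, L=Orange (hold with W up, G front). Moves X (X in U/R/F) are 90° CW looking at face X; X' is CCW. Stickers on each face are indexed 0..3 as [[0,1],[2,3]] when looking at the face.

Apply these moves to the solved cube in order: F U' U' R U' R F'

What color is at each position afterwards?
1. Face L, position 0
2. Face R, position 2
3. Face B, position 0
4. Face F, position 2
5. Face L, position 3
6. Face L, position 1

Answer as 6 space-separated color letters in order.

Answer: W R W W O Y

Derivation:
After move 1 (F): F=GGGG U=WWOO R=WRWR D=RRYY L=OYOY
After move 2 (U'): U=WOWO F=OYGG R=GGWR B=WRBB L=BBOY
After move 3 (U'): U=OOWW F=BBGG R=OYWR B=GGBB L=WROY
After move 4 (R): R=WORY U=OBWG F=BRGY D=RBYG B=WGOB
After move 5 (U'): U=BGOW F=WRGY R=BRRY B=WOOB L=WGOY
After move 6 (R): R=RBYR U=BROY F=WBGG D=ROYW B=WOGB
After move 7 (F'): F=BGWG U=BRRY R=OBRR D=GYYW L=WYOO
Query 1: L[0] = W
Query 2: R[2] = R
Query 3: B[0] = W
Query 4: F[2] = W
Query 5: L[3] = O
Query 6: L[1] = Y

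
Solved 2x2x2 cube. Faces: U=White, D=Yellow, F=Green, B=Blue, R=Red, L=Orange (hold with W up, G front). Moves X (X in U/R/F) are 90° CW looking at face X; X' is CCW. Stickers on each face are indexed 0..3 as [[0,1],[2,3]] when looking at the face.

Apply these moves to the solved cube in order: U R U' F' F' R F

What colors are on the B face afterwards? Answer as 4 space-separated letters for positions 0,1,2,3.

After move 1 (U): U=WWWW F=RRGG R=BBRR B=OOBB L=GGOO
After move 2 (R): R=RBRB U=WRWG F=RYGY D=YBYO B=WOWB
After move 3 (U'): U=RGWW F=GGGY R=RYRB B=RBWB L=WOOO
After move 4 (F'): F=GYGG U=RGRR R=BYYB D=OOYO L=WWOW
After move 5 (F'): F=YGGG U=RGBY R=OYOB D=WWYO L=WROR
After move 6 (R): R=OOBY U=RGBG F=YWGO D=WWYR B=YBGB
After move 7 (F): F=GYOW U=RGRR R=BOGY D=BOYR L=WWOW
Query: B face = YBGB

Answer: Y B G B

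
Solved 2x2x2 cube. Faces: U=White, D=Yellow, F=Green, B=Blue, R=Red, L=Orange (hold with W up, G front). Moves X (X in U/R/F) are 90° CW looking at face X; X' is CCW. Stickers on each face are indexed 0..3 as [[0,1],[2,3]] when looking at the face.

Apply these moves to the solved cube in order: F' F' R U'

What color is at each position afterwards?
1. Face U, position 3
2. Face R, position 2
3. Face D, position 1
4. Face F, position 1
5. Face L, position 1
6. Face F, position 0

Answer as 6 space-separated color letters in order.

After move 1 (F'): F=GGGG U=WWRR R=YRYR D=OOYY L=OWOW
After move 2 (F'): F=GGGG U=WWYY R=OROR D=WWYY L=OROR
After move 3 (R): R=OORR U=WGYG F=GWGY D=WBYB B=YBWB
After move 4 (U'): U=GGWY F=ORGY R=GWRR B=OOWB L=YBOR
Query 1: U[3] = Y
Query 2: R[2] = R
Query 3: D[1] = B
Query 4: F[1] = R
Query 5: L[1] = B
Query 6: F[0] = O

Answer: Y R B R B O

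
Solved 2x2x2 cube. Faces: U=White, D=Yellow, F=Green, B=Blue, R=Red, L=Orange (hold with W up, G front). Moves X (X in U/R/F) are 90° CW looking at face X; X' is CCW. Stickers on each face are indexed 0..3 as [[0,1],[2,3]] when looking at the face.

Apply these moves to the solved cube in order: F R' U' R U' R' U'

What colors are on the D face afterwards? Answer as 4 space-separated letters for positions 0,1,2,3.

After move 1 (F): F=GGGG U=WWOO R=WRWR D=RRYY L=OYOY
After move 2 (R'): R=RRWW U=WBOB F=GWGO D=RGYG B=YBRB
After move 3 (U'): U=BBWO F=OYGO R=GWWW B=RRRB L=YBOY
After move 4 (R): R=WGWW U=BYWO F=OGGG D=RRYR B=ORBB
After move 5 (U'): U=YOBW F=YBGG R=OGWW B=WGBB L=OROY
After move 6 (R'): R=GWOW U=YBBW F=YOGW D=RBYG B=RGRB
After move 7 (U'): U=BWYB F=ORGW R=YOOW B=GWRB L=RGOY
Query: D face = RBYG

Answer: R B Y G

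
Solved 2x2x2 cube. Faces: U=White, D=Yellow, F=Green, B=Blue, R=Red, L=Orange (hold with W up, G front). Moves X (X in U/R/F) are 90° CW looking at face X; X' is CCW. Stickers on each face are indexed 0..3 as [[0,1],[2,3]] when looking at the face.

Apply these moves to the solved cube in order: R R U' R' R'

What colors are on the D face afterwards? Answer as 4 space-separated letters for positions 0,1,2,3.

Answer: Y Y Y W

Derivation:
After move 1 (R): R=RRRR U=WGWG F=GYGY D=YBYB B=WBWB
After move 2 (R): R=RRRR U=WYWY F=GBGB D=YWYW B=GBGB
After move 3 (U'): U=YYWW F=OOGB R=GBRR B=RRGB L=GBOO
After move 4 (R'): R=BRGR U=YGWR F=OYGW D=YOYB B=WRWB
After move 5 (R'): R=RRBG U=YWWW F=OGGR D=YYYW B=BROB
Query: D face = YYYW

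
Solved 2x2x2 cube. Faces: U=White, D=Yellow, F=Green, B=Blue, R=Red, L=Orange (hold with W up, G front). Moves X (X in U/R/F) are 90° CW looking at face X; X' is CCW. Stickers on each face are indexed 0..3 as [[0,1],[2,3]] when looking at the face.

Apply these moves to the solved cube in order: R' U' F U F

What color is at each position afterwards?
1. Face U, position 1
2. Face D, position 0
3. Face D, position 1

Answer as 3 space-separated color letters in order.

Answer: B W R

Derivation:
After move 1 (R'): R=RRRR U=WBWB F=GWGW D=YGYG B=YBYB
After move 2 (U'): U=BBWW F=OOGW R=GWRR B=RRYB L=YBOO
After move 3 (F): F=GOWO U=BBOB R=WWWR D=RGYG L=YYOG
After move 4 (U): U=OBBB F=WWWO R=RRWR B=YYYB L=GOOG
After move 5 (F): F=WWOW U=OBGO R=BRBR D=WRYG L=GROG
Query 1: U[1] = B
Query 2: D[0] = W
Query 3: D[1] = R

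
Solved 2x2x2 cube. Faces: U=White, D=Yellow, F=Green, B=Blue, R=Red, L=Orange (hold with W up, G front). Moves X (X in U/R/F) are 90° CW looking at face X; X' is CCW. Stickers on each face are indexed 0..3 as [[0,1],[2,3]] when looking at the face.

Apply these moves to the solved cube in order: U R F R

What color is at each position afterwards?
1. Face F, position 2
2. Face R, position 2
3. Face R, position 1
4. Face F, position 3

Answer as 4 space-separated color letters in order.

Answer: Y B W O

Derivation:
After move 1 (U): U=WWWW F=RRGG R=BBRR B=OOBB L=GGOO
After move 2 (R): R=RBRB U=WRWG F=RYGY D=YBYO B=WOWB
After move 3 (F): F=GRYY U=WROG R=WBGB D=RRYO L=GYOB
After move 4 (R): R=GWBB U=WROY F=GRYO D=RWYW B=GORB
Query 1: F[2] = Y
Query 2: R[2] = B
Query 3: R[1] = W
Query 4: F[3] = O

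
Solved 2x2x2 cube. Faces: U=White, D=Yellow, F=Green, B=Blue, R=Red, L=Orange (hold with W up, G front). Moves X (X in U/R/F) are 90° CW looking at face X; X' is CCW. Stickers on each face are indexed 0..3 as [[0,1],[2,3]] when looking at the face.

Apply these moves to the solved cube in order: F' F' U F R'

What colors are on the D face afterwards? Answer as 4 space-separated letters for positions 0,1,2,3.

After move 1 (F'): F=GGGG U=WWRR R=YRYR D=OOYY L=OWOW
After move 2 (F'): F=GGGG U=WWYY R=OROR D=WWYY L=OROR
After move 3 (U): U=YWYW F=ORGG R=BBOR B=ORBB L=GGOR
After move 4 (F): F=GOGR U=YWRG R=YBWR D=OBYY L=GWOW
After move 5 (R'): R=BRYW U=YBRO F=GWGG D=OOYR B=YRBB
Query: D face = OOYR

Answer: O O Y R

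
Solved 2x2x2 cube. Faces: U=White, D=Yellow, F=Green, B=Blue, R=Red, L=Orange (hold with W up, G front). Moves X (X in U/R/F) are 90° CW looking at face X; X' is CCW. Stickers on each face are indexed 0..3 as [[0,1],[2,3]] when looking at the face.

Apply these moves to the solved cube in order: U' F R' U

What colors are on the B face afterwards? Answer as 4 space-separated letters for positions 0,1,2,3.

Answer: B Y G B

Derivation:
After move 1 (U'): U=WWWW F=OOGG R=GGRR B=RRBB L=BBOO
After move 2 (F): F=GOGO U=WWOB R=WGWR D=RGYY L=BYOY
After move 3 (R'): R=GRWW U=WBOR F=GWGB D=ROYO B=YRGB
After move 4 (U): U=OWRB F=GRGB R=YRWW B=BYGB L=GWOY
Query: B face = BYGB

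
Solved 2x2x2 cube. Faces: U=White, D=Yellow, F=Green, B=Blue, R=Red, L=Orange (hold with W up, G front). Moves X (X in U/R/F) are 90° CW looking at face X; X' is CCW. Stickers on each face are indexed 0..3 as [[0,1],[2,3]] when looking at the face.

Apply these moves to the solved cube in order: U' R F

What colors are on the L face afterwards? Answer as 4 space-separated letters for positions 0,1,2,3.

Answer: B Y O B

Derivation:
After move 1 (U'): U=WWWW F=OOGG R=GGRR B=RRBB L=BBOO
After move 2 (R): R=RGRG U=WOWG F=OYGY D=YBYR B=WRWB
After move 3 (F): F=GOYY U=WOOB R=WGGG D=RRYR L=BYOB
Query: L face = BYOB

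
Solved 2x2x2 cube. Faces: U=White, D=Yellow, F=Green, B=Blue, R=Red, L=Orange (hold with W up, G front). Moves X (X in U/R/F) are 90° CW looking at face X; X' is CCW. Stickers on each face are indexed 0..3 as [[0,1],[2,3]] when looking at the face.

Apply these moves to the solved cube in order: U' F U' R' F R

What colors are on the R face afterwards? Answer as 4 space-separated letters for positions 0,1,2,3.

After move 1 (U'): U=WWWW F=OOGG R=GGRR B=RRBB L=BBOO
After move 2 (F): F=GOGO U=WWOB R=WGWR D=RGYY L=BYOY
After move 3 (U'): U=WBWO F=BYGO R=GOWR B=WGBB L=RROY
After move 4 (R'): R=ORGW U=WBWW F=BBGO D=RYYO B=YGGB
After move 5 (F): F=GBOB U=WBYR R=WRWW D=GOYO L=RROY
After move 6 (R): R=WWWR U=WBYB F=GOOO D=GGYY B=RGBB
Query: R face = WWWR

Answer: W W W R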